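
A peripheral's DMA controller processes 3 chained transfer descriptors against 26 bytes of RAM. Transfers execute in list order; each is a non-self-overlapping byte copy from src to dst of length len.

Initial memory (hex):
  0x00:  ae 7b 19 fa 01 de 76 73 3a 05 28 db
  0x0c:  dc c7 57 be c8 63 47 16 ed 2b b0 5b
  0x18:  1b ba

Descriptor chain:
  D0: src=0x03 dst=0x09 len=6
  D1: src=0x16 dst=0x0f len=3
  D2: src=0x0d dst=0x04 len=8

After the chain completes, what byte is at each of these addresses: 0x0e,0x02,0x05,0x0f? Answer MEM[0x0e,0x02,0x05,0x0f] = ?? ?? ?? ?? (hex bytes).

MEM[0x0e,0x02,0x05,0x0f] = 3a 19 3a b0

  after D0: wrote 6B at 0x09 = fa01de76733a
  after D1: wrote 3B at 0x0f = b05b1b
  after D2: wrote 8B at 0x04 = 733ab05b1b4716ed
query mem[0x0e]=0x3a, mem[0x02]=0x19, mem[0x05]=0x3a, mem[0x0f]=0xb0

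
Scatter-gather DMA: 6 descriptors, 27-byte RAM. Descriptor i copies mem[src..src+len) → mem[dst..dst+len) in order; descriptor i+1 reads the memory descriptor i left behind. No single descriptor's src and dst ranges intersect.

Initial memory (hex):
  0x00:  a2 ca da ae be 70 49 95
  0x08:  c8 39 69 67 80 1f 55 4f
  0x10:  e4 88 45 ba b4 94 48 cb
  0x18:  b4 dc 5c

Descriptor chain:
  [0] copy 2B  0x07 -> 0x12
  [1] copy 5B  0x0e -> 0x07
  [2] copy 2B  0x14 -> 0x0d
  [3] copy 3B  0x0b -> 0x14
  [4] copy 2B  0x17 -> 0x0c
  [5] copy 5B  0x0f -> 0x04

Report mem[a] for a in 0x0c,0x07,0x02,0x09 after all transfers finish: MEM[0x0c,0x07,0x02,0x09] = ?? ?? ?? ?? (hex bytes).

MEM[0x0c,0x07,0x02,0x09] = cb 95 da e4

#0 dst[0x12+2] := {0x95,0xc8}
#1 dst[0x07+5] := {0x55,0x4f,0xe4,0x88,0x95}
#2 dst[0x0d+2] := {0xb4,0x94}
#3 dst[0x14+3] := {0x95,0x80,0xb4}
#4 dst[0x0c+2] := {0xcb,0xb4}
#5 dst[0x04+5] := {0x4f,0xe4,0x88,0x95,0xc8}
query mem[0x0c]=0xcb, mem[0x07]=0x95, mem[0x02]=0xda, mem[0x09]=0xe4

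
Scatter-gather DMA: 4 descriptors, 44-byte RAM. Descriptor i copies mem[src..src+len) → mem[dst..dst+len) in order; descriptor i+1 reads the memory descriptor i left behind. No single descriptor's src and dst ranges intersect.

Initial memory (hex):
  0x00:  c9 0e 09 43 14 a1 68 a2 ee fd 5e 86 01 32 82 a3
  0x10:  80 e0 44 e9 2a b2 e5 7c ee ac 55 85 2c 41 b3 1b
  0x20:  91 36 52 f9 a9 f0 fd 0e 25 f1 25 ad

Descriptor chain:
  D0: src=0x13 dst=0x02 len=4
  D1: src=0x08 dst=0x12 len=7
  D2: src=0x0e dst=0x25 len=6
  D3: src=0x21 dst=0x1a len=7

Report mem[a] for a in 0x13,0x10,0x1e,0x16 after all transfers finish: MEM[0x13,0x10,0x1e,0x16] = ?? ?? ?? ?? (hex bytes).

MEM[0x13,0x10,0x1e,0x16] = fd 80 82 01

[0] 0x13->0x02 len=4 : e9 2a b2 e5
[1] 0x08->0x12 len=7 : ee fd 5e 86 01 32 82
[2] 0x0e->0x25 len=6 : 82 a3 80 e0 ee fd
[3] 0x21->0x1a len=7 : 36 52 f9 a9 82 a3 80
query mem[0x13]=0xfd, mem[0x10]=0x80, mem[0x1e]=0x82, mem[0x16]=0x01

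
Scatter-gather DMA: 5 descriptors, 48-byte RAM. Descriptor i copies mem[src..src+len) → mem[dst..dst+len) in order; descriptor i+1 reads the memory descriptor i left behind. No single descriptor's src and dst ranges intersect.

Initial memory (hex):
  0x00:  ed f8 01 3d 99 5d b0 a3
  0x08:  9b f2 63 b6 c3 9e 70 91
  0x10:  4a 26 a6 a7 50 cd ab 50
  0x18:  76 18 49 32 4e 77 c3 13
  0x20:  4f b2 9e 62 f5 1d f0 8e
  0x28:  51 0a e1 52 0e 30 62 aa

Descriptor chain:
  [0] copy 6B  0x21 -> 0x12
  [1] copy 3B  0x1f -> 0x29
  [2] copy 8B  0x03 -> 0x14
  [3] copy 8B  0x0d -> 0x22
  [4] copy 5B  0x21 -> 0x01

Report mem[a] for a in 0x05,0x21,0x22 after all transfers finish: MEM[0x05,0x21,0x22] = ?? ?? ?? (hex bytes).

[0] 0x21->0x12 len=6 : b2 9e 62 f5 1d f0
[1] 0x1f->0x29 len=3 : 13 4f b2
[2] 0x03->0x14 len=8 : 3d 99 5d b0 a3 9b f2 63
[3] 0x0d->0x22 len=8 : 9e 70 91 4a 26 b2 9e 3d
[4] 0x21->0x01 len=5 : b2 9e 70 91 4a
query mem[0x05]=0x4a, mem[0x21]=0xb2, mem[0x22]=0x9e

MEM[0x05,0x21,0x22] = 4a b2 9e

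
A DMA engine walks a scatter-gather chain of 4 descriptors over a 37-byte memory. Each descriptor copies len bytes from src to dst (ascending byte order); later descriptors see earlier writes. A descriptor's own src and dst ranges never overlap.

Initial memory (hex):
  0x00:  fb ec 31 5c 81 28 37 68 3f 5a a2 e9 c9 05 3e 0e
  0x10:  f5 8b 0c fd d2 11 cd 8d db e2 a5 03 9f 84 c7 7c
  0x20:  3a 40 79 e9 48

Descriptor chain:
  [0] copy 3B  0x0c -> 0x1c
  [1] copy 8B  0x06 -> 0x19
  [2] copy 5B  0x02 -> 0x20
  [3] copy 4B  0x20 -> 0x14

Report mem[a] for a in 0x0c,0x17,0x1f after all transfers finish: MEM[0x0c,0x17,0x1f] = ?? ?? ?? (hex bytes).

MEM[0x0c,0x17,0x1f] = c9 28 c9

#0 dst[0x1c+3] := {0xc9,0x05,0x3e}
#1 dst[0x19+8] := {0x37,0x68,0x3f,0x5a,0xa2,0xe9,0xc9,0x05}
#2 dst[0x20+5] := {0x31,0x5c,0x81,0x28,0x37}
#3 dst[0x14+4] := {0x31,0x5c,0x81,0x28}
query mem[0x0c]=0xc9, mem[0x17]=0x28, mem[0x1f]=0xc9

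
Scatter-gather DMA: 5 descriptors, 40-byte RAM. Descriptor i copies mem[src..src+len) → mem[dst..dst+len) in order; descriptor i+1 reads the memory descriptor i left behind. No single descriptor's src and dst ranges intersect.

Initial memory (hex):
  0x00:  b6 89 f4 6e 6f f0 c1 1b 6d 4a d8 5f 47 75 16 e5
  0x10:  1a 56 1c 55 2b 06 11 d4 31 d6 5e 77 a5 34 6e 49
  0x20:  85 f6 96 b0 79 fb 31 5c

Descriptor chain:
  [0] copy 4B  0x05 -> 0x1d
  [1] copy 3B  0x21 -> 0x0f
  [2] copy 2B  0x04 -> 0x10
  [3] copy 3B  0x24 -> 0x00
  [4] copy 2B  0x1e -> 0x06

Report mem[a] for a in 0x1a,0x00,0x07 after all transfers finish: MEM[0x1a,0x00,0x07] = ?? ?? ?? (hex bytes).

  after D0: wrote 4B at 0x1d = f0c11b6d
  after D1: wrote 3B at 0x0f = f696b0
  after D2: wrote 2B at 0x10 = 6ff0
  after D3: wrote 3B at 0x00 = 79fb31
  after D4: wrote 2B at 0x06 = c11b
query mem[0x1a]=0x5e, mem[0x00]=0x79, mem[0x07]=0x1b

MEM[0x1a,0x00,0x07] = 5e 79 1b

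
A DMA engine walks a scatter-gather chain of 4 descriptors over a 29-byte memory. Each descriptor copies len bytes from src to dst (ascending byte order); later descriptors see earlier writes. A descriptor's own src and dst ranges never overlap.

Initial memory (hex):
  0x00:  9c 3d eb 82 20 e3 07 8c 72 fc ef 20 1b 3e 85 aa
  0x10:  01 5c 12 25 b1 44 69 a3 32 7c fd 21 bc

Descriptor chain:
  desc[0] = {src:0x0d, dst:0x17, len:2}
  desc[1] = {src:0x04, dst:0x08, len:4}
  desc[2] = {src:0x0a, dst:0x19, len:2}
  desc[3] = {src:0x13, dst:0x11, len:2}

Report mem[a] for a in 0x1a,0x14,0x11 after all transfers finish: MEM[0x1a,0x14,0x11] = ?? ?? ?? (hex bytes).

D0: mem[0x17..0x18] <- [3e 85]
D1: mem[0x08..0x0b] <- [20 e3 07 8c]
D2: mem[0x19..0x1a] <- [07 8c]
D3: mem[0x11..0x12] <- [25 b1]
query mem[0x1a]=0x8c, mem[0x14]=0xb1, mem[0x11]=0x25

MEM[0x1a,0x14,0x11] = 8c b1 25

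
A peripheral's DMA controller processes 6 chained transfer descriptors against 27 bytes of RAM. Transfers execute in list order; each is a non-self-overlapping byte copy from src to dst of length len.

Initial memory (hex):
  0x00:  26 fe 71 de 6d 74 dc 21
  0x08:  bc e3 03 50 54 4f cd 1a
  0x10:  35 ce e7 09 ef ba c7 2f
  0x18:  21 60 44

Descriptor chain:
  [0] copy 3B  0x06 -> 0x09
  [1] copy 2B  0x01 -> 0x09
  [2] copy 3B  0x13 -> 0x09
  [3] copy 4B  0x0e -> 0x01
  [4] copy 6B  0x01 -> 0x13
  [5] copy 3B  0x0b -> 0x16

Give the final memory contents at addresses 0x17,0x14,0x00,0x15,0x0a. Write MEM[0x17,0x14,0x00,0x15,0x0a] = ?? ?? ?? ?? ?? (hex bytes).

D0: mem[0x09..0x0b] <- [dc 21 bc]
D1: mem[0x09..0x0a] <- [fe 71]
D2: mem[0x09..0x0b] <- [09 ef ba]
D3: mem[0x01..0x04] <- [cd 1a 35 ce]
D4: mem[0x13..0x18] <- [cd 1a 35 ce 74 dc]
D5: mem[0x16..0x18] <- [ba 54 4f]
query mem[0x17]=0x54, mem[0x14]=0x1a, mem[0x00]=0x26, mem[0x15]=0x35, mem[0x0a]=0xef

MEM[0x17,0x14,0x00,0x15,0x0a] = 54 1a 26 35 ef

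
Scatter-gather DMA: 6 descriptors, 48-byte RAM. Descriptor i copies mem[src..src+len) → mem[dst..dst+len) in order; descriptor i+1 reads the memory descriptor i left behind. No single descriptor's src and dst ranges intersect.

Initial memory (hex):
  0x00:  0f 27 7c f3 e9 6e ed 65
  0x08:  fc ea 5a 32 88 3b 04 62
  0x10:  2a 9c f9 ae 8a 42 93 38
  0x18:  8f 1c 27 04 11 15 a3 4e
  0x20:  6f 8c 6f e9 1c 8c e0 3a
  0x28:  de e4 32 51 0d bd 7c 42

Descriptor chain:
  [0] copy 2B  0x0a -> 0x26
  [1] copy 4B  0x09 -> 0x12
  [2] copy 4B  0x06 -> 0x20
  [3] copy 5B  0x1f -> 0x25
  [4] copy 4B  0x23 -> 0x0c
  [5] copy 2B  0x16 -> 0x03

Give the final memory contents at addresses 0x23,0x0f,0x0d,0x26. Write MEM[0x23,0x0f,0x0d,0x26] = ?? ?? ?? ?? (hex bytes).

MEM[0x23,0x0f,0x0d,0x26] = ea ed 1c ed

  after D0: wrote 2B at 0x26 = 5a32
  after D1: wrote 4B at 0x12 = ea5a3288
  after D2: wrote 4B at 0x20 = ed65fcea
  after D3: wrote 5B at 0x25 = 4eed65fcea
  after D4: wrote 4B at 0x0c = ea1c4eed
  after D5: wrote 2B at 0x03 = 9338
query mem[0x23]=0xea, mem[0x0f]=0xed, mem[0x0d]=0x1c, mem[0x26]=0xed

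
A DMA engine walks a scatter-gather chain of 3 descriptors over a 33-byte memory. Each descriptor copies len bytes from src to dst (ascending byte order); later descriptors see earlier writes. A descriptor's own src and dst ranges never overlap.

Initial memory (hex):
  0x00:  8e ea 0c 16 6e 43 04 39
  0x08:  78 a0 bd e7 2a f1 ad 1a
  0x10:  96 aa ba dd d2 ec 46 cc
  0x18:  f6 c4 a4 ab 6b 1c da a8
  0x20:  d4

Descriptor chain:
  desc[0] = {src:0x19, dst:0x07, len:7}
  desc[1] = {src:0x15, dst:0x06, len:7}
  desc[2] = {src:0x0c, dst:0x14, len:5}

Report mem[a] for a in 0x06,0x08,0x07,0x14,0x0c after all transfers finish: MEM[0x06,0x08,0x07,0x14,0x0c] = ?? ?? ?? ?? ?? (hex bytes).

  after D0: wrote 7B at 0x07 = c4a4ab6b1cdaa8
  after D1: wrote 7B at 0x06 = ec46ccf6c4a4ab
  after D2: wrote 5B at 0x14 = aba8ad1a96
query mem[0x06]=0xec, mem[0x08]=0xcc, mem[0x07]=0x46, mem[0x14]=0xab, mem[0x0c]=0xab

MEM[0x06,0x08,0x07,0x14,0x0c] = ec cc 46 ab ab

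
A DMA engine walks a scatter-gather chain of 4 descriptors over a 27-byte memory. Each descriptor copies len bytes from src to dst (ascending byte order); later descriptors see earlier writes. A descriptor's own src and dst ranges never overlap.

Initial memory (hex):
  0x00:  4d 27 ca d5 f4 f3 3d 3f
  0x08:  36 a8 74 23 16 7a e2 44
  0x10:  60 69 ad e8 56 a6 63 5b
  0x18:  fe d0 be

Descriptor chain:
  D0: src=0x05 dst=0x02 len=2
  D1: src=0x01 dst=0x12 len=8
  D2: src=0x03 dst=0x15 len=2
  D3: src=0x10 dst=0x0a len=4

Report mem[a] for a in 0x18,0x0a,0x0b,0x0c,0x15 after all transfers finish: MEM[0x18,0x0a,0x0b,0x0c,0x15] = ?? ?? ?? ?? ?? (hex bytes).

MEM[0x18,0x0a,0x0b,0x0c,0x15] = 3f 60 69 27 3d

#0 dst[0x02+2] := {0xf3,0x3d}
#1 dst[0x12+8] := {0x27,0xf3,0x3d,0xf4,0xf3,0x3d,0x3f,0x36}
#2 dst[0x15+2] := {0x3d,0xf4}
#3 dst[0x0a+4] := {0x60,0x69,0x27,0xf3}
query mem[0x18]=0x3f, mem[0x0a]=0x60, mem[0x0b]=0x69, mem[0x0c]=0x27, mem[0x15]=0x3d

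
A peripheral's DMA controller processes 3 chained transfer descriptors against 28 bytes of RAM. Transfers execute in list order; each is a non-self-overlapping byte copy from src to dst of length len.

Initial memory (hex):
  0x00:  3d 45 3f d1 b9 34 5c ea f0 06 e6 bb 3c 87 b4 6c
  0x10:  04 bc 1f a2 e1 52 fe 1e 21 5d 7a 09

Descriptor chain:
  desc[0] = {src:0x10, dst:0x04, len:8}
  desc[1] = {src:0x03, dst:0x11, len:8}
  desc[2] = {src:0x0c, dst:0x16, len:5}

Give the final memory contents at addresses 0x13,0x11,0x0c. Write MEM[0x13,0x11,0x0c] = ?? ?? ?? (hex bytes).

MEM[0x13,0x11,0x0c] = bc d1 3c

[0] 0x10->0x04 len=8 : 04 bc 1f a2 e1 52 fe 1e
[1] 0x03->0x11 len=8 : d1 04 bc 1f a2 e1 52 fe
[2] 0x0c->0x16 len=5 : 3c 87 b4 6c 04
query mem[0x13]=0xbc, mem[0x11]=0xd1, mem[0x0c]=0x3c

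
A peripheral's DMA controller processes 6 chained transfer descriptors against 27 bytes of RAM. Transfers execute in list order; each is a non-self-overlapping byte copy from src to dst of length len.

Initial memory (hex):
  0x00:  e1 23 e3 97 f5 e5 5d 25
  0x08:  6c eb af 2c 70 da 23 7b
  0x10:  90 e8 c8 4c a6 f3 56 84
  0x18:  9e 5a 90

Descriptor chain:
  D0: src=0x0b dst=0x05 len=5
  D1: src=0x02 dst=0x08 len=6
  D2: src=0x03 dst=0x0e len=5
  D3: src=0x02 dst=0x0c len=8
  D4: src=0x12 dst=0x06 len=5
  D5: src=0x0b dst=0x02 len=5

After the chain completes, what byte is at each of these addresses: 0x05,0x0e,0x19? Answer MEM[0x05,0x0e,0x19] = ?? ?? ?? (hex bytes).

D0: mem[0x05..0x09] <- [2c 70 da 23 7b]
D1: mem[0x08..0x0d] <- [e3 97 f5 2c 70 da]
D2: mem[0x0e..0x12] <- [97 f5 2c 70 da]
D3: mem[0x0c..0x13] <- [e3 97 f5 2c 70 da e3 97]
D4: mem[0x06..0x0a] <- [e3 97 a6 f3 56]
D5: mem[0x02..0x06] <- [2c e3 97 f5 2c]
query mem[0x05]=0xf5, mem[0x0e]=0xf5, mem[0x19]=0x5a

MEM[0x05,0x0e,0x19] = f5 f5 5a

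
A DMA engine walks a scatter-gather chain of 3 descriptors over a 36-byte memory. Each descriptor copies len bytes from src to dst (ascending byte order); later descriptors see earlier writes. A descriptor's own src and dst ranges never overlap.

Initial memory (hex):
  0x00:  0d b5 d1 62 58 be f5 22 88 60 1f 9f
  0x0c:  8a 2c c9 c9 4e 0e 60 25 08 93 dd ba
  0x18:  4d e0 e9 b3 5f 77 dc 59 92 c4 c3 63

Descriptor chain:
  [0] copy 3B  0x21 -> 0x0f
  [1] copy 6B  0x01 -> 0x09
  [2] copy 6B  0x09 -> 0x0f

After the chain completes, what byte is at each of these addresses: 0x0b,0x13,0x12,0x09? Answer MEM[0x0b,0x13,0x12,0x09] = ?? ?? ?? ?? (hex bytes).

D0: mem[0x0f..0x11] <- [c4 c3 63]
D1: mem[0x09..0x0e] <- [b5 d1 62 58 be f5]
D2: mem[0x0f..0x14] <- [b5 d1 62 58 be f5]
query mem[0x0b]=0x62, mem[0x13]=0xbe, mem[0x12]=0x58, mem[0x09]=0xb5

MEM[0x0b,0x13,0x12,0x09] = 62 be 58 b5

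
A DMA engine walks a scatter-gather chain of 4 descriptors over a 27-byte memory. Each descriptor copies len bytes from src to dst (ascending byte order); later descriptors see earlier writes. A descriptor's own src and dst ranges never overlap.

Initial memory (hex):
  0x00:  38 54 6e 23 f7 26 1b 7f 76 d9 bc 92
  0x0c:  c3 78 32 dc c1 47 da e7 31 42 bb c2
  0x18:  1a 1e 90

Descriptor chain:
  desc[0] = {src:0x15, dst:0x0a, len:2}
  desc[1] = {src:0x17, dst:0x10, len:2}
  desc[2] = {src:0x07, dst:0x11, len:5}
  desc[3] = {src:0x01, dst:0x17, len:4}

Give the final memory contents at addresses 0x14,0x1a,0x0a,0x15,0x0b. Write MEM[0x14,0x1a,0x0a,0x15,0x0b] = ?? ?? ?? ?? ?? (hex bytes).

MEM[0x14,0x1a,0x0a,0x15,0x0b] = 42 f7 42 bb bb

D0: mem[0x0a..0x0b] <- [42 bb]
D1: mem[0x10..0x11] <- [c2 1a]
D2: mem[0x11..0x15] <- [7f 76 d9 42 bb]
D3: mem[0x17..0x1a] <- [54 6e 23 f7]
query mem[0x14]=0x42, mem[0x1a]=0xf7, mem[0x0a]=0x42, mem[0x15]=0xbb, mem[0x0b]=0xbb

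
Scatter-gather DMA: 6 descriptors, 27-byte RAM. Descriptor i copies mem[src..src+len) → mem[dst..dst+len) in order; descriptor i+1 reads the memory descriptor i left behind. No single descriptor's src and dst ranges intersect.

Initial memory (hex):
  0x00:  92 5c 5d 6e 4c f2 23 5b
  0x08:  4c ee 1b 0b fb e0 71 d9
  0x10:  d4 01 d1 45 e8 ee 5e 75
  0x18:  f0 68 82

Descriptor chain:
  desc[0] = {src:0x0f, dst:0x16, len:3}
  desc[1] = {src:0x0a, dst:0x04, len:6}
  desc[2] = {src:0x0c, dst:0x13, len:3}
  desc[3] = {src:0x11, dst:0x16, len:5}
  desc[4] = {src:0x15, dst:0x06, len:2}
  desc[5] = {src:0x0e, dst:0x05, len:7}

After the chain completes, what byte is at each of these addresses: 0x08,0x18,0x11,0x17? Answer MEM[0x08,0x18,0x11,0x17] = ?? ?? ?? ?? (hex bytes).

  after D0: wrote 3B at 0x16 = d9d401
  after D1: wrote 6B at 0x04 = 1b0bfbe071d9
  after D2: wrote 3B at 0x13 = fbe071
  after D3: wrote 5B at 0x16 = 01d1fbe071
  after D4: wrote 2B at 0x06 = 7101
  after D5: wrote 7B at 0x05 = 71d9d401d1fbe0
query mem[0x08]=0x01, mem[0x18]=0xfb, mem[0x11]=0x01, mem[0x17]=0xd1

MEM[0x08,0x18,0x11,0x17] = 01 fb 01 d1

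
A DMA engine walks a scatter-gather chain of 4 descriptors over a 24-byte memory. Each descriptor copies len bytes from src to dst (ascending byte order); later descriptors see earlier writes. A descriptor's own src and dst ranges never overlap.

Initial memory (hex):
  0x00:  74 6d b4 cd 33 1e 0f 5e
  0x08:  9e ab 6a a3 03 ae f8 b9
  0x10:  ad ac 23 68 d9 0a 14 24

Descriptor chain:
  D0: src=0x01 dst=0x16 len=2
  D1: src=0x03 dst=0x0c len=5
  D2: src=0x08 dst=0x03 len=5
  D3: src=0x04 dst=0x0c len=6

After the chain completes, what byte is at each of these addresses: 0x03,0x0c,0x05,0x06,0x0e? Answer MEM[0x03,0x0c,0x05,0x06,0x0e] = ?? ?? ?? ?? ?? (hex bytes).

[0] 0x01->0x16 len=2 : 6d b4
[1] 0x03->0x0c len=5 : cd 33 1e 0f 5e
[2] 0x08->0x03 len=5 : 9e ab 6a a3 cd
[3] 0x04->0x0c len=6 : ab 6a a3 cd 9e ab
query mem[0x03]=0x9e, mem[0x0c]=0xab, mem[0x05]=0x6a, mem[0x06]=0xa3, mem[0x0e]=0xa3

MEM[0x03,0x0c,0x05,0x06,0x0e] = 9e ab 6a a3 a3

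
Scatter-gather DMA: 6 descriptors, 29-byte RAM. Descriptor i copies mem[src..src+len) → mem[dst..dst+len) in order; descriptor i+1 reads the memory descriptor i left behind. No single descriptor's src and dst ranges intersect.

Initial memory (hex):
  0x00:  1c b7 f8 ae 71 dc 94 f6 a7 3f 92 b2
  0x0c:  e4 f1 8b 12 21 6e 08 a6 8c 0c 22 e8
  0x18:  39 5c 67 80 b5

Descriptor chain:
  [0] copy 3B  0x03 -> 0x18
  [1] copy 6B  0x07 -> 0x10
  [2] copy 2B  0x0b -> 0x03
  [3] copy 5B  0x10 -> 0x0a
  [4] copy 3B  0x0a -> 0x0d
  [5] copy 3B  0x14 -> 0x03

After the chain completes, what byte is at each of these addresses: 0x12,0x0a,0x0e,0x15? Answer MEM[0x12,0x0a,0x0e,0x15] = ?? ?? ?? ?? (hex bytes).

[0] 0x03->0x18 len=3 : ae 71 dc
[1] 0x07->0x10 len=6 : f6 a7 3f 92 b2 e4
[2] 0x0b->0x03 len=2 : b2 e4
[3] 0x10->0x0a len=5 : f6 a7 3f 92 b2
[4] 0x0a->0x0d len=3 : f6 a7 3f
[5] 0x14->0x03 len=3 : b2 e4 22
query mem[0x12]=0x3f, mem[0x0a]=0xf6, mem[0x0e]=0xa7, mem[0x15]=0xe4

MEM[0x12,0x0a,0x0e,0x15] = 3f f6 a7 e4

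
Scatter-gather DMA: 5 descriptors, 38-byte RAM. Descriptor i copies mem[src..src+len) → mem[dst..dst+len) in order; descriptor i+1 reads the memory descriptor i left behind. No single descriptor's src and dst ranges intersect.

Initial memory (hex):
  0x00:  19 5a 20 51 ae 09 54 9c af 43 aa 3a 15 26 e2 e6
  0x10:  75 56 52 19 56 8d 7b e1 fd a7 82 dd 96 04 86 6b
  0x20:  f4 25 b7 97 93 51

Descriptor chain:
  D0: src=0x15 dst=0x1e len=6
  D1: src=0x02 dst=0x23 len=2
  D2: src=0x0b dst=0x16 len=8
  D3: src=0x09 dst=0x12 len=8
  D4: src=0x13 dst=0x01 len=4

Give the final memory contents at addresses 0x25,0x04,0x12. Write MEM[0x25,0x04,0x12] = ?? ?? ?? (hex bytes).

[0] 0x15->0x1e len=6 : 8d 7b e1 fd a7 82
[1] 0x02->0x23 len=2 : 20 51
[2] 0x0b->0x16 len=8 : 3a 15 26 e2 e6 75 56 52
[3] 0x09->0x12 len=8 : 43 aa 3a 15 26 e2 e6 75
[4] 0x13->0x01 len=4 : aa 3a 15 26
query mem[0x25]=0x51, mem[0x04]=0x26, mem[0x12]=0x43

MEM[0x25,0x04,0x12] = 51 26 43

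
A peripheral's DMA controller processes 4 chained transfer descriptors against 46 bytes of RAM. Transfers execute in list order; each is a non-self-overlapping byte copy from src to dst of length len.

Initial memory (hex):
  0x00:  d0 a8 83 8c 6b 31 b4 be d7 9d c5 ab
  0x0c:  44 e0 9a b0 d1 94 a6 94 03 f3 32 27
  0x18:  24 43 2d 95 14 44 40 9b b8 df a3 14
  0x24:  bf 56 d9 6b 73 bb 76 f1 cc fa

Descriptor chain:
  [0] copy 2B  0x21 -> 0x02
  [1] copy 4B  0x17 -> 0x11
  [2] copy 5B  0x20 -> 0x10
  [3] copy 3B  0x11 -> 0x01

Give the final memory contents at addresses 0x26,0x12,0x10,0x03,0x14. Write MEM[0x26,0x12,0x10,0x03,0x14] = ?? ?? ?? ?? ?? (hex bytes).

D0: mem[0x02..0x03] <- [df a3]
D1: mem[0x11..0x14] <- [27 24 43 2d]
D2: mem[0x10..0x14] <- [b8 df a3 14 bf]
D3: mem[0x01..0x03] <- [df a3 14]
query mem[0x26]=0xd9, mem[0x12]=0xa3, mem[0x10]=0xb8, mem[0x03]=0x14, mem[0x14]=0xbf

MEM[0x26,0x12,0x10,0x03,0x14] = d9 a3 b8 14 bf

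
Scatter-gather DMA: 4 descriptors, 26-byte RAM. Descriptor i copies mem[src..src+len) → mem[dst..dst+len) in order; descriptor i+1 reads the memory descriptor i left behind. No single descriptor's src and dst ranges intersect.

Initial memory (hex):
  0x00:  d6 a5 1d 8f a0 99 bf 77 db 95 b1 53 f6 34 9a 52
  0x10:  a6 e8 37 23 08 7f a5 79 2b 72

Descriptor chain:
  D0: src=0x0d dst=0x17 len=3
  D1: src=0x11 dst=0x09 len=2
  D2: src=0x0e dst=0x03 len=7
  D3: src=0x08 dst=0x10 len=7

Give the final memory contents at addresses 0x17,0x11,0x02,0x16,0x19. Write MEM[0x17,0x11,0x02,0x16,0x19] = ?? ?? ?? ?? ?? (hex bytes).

MEM[0x17,0x11,0x02,0x16,0x19] = 34 08 1d 9a 52

[0] 0x0d->0x17 len=3 : 34 9a 52
[1] 0x11->0x09 len=2 : e8 37
[2] 0x0e->0x03 len=7 : 9a 52 a6 e8 37 23 08
[3] 0x08->0x10 len=7 : 23 08 37 53 f6 34 9a
query mem[0x17]=0x34, mem[0x11]=0x08, mem[0x02]=0x1d, mem[0x16]=0x9a, mem[0x19]=0x52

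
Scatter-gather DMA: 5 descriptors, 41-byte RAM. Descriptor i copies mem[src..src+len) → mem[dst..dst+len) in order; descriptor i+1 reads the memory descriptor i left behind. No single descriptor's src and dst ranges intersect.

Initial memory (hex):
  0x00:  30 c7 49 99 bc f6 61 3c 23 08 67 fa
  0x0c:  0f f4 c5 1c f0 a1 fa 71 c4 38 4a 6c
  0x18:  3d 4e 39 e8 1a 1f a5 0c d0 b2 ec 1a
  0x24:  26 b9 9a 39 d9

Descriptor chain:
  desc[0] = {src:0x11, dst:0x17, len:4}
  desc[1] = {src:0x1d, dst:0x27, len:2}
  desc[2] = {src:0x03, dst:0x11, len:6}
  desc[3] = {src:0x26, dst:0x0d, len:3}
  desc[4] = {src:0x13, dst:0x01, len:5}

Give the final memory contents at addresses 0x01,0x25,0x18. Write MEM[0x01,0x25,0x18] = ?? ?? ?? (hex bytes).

MEM[0x01,0x25,0x18] = f6 b9 fa

#0 dst[0x17+4] := {0xa1,0xfa,0x71,0xc4}
#1 dst[0x27+2] := {0x1f,0xa5}
#2 dst[0x11+6] := {0x99,0xbc,0xf6,0x61,0x3c,0x23}
#3 dst[0x0d+3] := {0x9a,0x1f,0xa5}
#4 dst[0x01+5] := {0xf6,0x61,0x3c,0x23,0xa1}
query mem[0x01]=0xf6, mem[0x25]=0xb9, mem[0x18]=0xfa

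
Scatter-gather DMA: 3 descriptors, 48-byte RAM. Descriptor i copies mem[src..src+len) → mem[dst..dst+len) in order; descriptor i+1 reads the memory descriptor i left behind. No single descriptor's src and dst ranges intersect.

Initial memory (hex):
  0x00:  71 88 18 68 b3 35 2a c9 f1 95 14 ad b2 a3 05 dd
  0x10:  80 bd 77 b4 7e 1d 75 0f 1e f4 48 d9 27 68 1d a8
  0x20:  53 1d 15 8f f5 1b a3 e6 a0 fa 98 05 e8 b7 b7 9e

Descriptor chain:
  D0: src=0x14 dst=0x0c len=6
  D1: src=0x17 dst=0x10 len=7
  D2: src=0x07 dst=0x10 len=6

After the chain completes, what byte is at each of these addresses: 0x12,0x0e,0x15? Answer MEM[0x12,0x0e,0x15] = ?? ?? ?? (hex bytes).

MEM[0x12,0x0e,0x15] = 95 75 7e

[0] 0x14->0x0c len=6 : 7e 1d 75 0f 1e f4
[1] 0x17->0x10 len=7 : 0f 1e f4 48 d9 27 68
[2] 0x07->0x10 len=6 : c9 f1 95 14 ad 7e
query mem[0x12]=0x95, mem[0x0e]=0x75, mem[0x15]=0x7e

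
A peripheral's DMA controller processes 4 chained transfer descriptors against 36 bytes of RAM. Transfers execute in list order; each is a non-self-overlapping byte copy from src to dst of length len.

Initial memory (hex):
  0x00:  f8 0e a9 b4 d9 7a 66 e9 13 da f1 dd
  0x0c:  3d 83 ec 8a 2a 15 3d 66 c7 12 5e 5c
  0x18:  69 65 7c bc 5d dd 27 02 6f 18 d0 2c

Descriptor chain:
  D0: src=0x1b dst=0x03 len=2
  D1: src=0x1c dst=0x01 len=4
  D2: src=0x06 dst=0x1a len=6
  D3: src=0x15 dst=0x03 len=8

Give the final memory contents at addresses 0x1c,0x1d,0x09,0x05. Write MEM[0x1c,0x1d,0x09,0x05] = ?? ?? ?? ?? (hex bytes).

#0 dst[0x03+2] := {0xbc,0x5d}
#1 dst[0x01+4] := {0x5d,0xdd,0x27,0x02}
#2 dst[0x1a+6] := {0x66,0xe9,0x13,0xda,0xf1,0xdd}
#3 dst[0x03+8] := {0x12,0x5e,0x5c,0x69,0x65,0x66,0xe9,0x13}
query mem[0x1c]=0x13, mem[0x1d]=0xda, mem[0x09]=0xe9, mem[0x05]=0x5c

MEM[0x1c,0x1d,0x09,0x05] = 13 da e9 5c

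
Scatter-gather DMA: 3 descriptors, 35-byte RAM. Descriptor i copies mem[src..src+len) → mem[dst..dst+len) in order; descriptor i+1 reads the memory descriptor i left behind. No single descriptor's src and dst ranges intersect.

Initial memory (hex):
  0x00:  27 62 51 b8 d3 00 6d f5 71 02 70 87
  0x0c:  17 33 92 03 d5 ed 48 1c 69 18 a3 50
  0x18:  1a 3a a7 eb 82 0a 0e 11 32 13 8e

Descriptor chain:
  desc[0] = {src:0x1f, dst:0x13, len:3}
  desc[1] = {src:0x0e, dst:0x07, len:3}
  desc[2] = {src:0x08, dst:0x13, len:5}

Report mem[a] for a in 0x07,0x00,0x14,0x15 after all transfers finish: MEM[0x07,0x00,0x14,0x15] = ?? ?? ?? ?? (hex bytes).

MEM[0x07,0x00,0x14,0x15] = 92 27 d5 70

#0 dst[0x13+3] := {0x11,0x32,0x13}
#1 dst[0x07+3] := {0x92,0x03,0xd5}
#2 dst[0x13+5] := {0x03,0xd5,0x70,0x87,0x17}
query mem[0x07]=0x92, mem[0x00]=0x27, mem[0x14]=0xd5, mem[0x15]=0x70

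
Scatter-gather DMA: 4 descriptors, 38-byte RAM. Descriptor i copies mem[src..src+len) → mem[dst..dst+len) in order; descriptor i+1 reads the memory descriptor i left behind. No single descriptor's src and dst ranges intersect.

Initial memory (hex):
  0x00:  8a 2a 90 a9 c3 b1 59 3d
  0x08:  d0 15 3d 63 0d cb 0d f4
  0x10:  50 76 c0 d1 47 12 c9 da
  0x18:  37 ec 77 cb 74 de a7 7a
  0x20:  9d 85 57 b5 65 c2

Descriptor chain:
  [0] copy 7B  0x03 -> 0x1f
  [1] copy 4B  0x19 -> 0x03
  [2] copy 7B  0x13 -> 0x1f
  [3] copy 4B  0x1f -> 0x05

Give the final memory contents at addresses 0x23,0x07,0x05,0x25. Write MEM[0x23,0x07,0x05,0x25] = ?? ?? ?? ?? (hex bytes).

[0] 0x03->0x1f len=7 : a9 c3 b1 59 3d d0 15
[1] 0x19->0x03 len=4 : ec 77 cb 74
[2] 0x13->0x1f len=7 : d1 47 12 c9 da 37 ec
[3] 0x1f->0x05 len=4 : d1 47 12 c9
query mem[0x23]=0xda, mem[0x07]=0x12, mem[0x05]=0xd1, mem[0x25]=0xec

MEM[0x23,0x07,0x05,0x25] = da 12 d1 ec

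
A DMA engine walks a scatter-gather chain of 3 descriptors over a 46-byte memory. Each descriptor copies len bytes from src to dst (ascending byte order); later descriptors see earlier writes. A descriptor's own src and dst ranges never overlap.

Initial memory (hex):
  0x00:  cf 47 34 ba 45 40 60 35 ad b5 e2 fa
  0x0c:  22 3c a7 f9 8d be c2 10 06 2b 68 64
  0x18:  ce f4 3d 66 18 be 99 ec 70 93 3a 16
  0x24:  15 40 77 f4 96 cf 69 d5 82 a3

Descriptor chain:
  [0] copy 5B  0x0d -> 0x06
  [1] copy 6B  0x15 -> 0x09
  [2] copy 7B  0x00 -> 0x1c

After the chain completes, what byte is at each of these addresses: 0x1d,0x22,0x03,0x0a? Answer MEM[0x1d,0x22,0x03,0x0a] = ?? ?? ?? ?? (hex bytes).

D0: mem[0x06..0x0a] <- [3c a7 f9 8d be]
D1: mem[0x09..0x0e] <- [2b 68 64 ce f4 3d]
D2: mem[0x1c..0x22] <- [cf 47 34 ba 45 40 3c]
query mem[0x1d]=0x47, mem[0x22]=0x3c, mem[0x03]=0xba, mem[0x0a]=0x68

MEM[0x1d,0x22,0x03,0x0a] = 47 3c ba 68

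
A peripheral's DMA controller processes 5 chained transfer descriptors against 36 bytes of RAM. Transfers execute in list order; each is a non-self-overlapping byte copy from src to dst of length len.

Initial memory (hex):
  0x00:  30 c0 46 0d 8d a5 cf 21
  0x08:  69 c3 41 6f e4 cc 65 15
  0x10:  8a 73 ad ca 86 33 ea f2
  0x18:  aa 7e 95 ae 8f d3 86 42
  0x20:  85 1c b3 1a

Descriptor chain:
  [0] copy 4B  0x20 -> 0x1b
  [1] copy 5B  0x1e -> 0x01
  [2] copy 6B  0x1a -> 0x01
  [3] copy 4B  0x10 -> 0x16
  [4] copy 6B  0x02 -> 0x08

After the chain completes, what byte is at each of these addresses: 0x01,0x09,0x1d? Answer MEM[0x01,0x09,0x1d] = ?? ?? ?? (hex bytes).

MEM[0x01,0x09,0x1d] = 95 1c b3

  after D0: wrote 4B at 0x1b = 851cb31a
  after D1: wrote 5B at 0x01 = 1a42851cb3
  after D2: wrote 6B at 0x01 = 95851cb31a42
  after D3: wrote 4B at 0x16 = 8a73adca
  after D4: wrote 6B at 0x08 = 851cb31a4221
query mem[0x01]=0x95, mem[0x09]=0x1c, mem[0x1d]=0xb3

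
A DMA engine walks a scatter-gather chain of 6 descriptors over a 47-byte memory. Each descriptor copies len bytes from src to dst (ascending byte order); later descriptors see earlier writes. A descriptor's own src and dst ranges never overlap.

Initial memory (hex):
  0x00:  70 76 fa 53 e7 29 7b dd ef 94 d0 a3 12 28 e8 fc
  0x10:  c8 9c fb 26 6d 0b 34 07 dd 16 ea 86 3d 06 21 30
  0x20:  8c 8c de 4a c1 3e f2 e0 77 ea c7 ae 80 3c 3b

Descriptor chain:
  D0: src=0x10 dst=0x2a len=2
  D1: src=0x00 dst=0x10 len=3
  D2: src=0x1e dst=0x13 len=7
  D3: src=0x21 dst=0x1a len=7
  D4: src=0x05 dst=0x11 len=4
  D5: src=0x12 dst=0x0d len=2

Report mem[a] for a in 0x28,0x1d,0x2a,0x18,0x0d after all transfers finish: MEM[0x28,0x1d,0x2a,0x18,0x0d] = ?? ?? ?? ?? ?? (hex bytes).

MEM[0x28,0x1d,0x2a,0x18,0x0d] = 77 c1 c8 4a 7b

  after D0: wrote 2B at 0x2a = c89c
  after D1: wrote 3B at 0x10 = 7076fa
  after D2: wrote 7B at 0x13 = 21308c8cde4ac1
  after D3: wrote 7B at 0x1a = 8cde4ac13ef2e0
  after D4: wrote 4B at 0x11 = 297bddef
  after D5: wrote 2B at 0x0d = 7bdd
query mem[0x28]=0x77, mem[0x1d]=0xc1, mem[0x2a]=0xc8, mem[0x18]=0x4a, mem[0x0d]=0x7b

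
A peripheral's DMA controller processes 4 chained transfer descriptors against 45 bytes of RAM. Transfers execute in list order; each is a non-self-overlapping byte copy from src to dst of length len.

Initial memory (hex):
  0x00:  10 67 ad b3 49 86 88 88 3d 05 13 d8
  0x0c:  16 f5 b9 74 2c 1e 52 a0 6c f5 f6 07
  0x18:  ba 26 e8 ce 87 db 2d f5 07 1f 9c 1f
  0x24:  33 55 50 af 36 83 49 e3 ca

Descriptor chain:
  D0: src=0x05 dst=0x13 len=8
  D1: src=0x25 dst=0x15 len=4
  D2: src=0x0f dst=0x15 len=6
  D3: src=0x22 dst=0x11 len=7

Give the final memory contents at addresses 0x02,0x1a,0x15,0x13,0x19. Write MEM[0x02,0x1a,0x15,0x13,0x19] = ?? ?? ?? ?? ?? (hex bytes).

MEM[0x02,0x1a,0x15,0x13,0x19] = ad 88 50 33 86

#0 dst[0x13+8] := {0x86,0x88,0x88,0x3d,0x05,0x13,0xd8,0x16}
#1 dst[0x15+4] := {0x55,0x50,0xaf,0x36}
#2 dst[0x15+6] := {0x74,0x2c,0x1e,0x52,0x86,0x88}
#3 dst[0x11+7] := {0x9c,0x1f,0x33,0x55,0x50,0xaf,0x36}
query mem[0x02]=0xad, mem[0x1a]=0x88, mem[0x15]=0x50, mem[0x13]=0x33, mem[0x19]=0x86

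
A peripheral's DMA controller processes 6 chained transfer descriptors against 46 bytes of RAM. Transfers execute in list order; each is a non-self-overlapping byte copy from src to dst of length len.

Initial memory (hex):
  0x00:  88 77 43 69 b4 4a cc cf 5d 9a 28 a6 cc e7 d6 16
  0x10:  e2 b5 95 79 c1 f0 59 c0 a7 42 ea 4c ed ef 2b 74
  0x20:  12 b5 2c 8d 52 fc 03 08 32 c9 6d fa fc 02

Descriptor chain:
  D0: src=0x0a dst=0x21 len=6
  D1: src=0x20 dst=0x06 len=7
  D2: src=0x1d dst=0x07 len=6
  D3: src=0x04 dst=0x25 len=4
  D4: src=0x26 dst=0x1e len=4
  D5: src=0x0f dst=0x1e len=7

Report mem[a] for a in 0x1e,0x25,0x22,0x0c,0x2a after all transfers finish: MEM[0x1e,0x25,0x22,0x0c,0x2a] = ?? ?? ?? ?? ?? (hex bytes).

  after D0: wrote 6B at 0x21 = 28a6cce7d616
  after D1: wrote 7B at 0x06 = 1228a6cce7d616
  after D2: wrote 6B at 0x07 = ef2b741228a6
  after D3: wrote 4B at 0x25 = b44a12ef
  after D4: wrote 4B at 0x1e = 4a12efc9
  after D5: wrote 7B at 0x1e = 16e2b59579c1f0
query mem[0x1e]=0x16, mem[0x25]=0xb4, mem[0x22]=0x79, mem[0x0c]=0xa6, mem[0x2a]=0x6d

MEM[0x1e,0x25,0x22,0x0c,0x2a] = 16 b4 79 a6 6d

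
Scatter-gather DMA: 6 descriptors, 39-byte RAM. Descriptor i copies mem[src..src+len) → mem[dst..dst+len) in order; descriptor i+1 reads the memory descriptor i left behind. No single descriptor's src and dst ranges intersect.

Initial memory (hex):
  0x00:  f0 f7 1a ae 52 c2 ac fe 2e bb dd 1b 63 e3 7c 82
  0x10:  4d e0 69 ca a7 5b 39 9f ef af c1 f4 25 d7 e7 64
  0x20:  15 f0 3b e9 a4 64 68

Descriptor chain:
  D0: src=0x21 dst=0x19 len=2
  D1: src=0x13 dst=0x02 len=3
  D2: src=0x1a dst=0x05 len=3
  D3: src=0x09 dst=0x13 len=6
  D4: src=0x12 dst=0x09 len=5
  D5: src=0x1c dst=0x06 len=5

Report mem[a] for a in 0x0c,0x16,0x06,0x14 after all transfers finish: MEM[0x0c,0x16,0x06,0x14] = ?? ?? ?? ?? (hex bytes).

MEM[0x0c,0x16,0x06,0x14] = 1b 63 25 dd

D0: mem[0x19..0x1a] <- [f0 3b]
D1: mem[0x02..0x04] <- [ca a7 5b]
D2: mem[0x05..0x07] <- [3b f4 25]
D3: mem[0x13..0x18] <- [bb dd 1b 63 e3 7c]
D4: mem[0x09..0x0d] <- [69 bb dd 1b 63]
D5: mem[0x06..0x0a] <- [25 d7 e7 64 15]
query mem[0x0c]=0x1b, mem[0x16]=0x63, mem[0x06]=0x25, mem[0x14]=0xdd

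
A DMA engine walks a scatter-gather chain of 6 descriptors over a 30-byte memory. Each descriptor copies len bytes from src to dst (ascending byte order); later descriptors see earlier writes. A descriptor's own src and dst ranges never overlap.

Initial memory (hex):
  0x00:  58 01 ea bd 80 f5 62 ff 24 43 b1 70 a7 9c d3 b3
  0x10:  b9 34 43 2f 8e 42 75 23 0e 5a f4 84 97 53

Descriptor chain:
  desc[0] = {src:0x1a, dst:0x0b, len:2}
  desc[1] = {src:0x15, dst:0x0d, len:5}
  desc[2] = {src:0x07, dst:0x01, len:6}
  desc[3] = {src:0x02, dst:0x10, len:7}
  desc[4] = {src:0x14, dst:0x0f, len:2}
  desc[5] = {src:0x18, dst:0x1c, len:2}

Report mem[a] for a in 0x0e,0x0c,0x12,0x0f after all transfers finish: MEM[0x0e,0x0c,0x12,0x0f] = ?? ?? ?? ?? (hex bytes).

#0 dst[0x0b+2] := {0xf4,0x84}
#1 dst[0x0d+5] := {0x42,0x75,0x23,0x0e,0x5a}
#2 dst[0x01+6] := {0xff,0x24,0x43,0xb1,0xf4,0x84}
#3 dst[0x10+7] := {0x24,0x43,0xb1,0xf4,0x84,0xff,0x24}
#4 dst[0x0f+2] := {0x84,0xff}
#5 dst[0x1c+2] := {0x0e,0x5a}
query mem[0x0e]=0x75, mem[0x0c]=0x84, mem[0x12]=0xb1, mem[0x0f]=0x84

MEM[0x0e,0x0c,0x12,0x0f] = 75 84 b1 84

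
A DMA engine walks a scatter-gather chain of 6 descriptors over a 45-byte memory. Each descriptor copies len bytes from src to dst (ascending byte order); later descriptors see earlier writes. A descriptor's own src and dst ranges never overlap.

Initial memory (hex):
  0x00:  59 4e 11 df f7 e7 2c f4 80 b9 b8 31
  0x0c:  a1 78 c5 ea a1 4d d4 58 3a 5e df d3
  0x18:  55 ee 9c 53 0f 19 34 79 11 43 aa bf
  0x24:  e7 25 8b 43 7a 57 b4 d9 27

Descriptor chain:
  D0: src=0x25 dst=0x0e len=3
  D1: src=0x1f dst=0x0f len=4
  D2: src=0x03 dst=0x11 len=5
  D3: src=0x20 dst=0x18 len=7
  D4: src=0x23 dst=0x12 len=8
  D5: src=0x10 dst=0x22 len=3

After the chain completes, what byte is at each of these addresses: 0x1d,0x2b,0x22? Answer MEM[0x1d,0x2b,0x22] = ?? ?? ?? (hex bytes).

MEM[0x1d,0x2b,0x22] = 25 d9 11

D0: mem[0x0e..0x10] <- [25 8b 43]
D1: mem[0x0f..0x12] <- [79 11 43 aa]
D2: mem[0x11..0x15] <- [df f7 e7 2c f4]
D3: mem[0x18..0x1e] <- [11 43 aa bf e7 25 8b]
D4: mem[0x12..0x19] <- [bf e7 25 8b 43 7a 57 b4]
D5: mem[0x22..0x24] <- [11 df bf]
query mem[0x1d]=0x25, mem[0x2b]=0xd9, mem[0x22]=0x11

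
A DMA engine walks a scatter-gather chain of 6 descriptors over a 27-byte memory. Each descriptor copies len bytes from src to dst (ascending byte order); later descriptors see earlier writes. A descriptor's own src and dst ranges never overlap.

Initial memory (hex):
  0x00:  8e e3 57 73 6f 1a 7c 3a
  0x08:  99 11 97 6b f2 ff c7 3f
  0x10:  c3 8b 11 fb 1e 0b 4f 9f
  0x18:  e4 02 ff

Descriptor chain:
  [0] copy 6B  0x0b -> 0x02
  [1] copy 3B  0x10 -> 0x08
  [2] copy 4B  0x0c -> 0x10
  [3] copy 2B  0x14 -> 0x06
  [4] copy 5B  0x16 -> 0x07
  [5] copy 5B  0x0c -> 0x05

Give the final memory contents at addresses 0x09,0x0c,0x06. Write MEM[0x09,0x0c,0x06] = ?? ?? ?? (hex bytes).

MEM[0x09,0x0c,0x06] = f2 f2 ff

  after D0: wrote 6B at 0x02 = 6bf2ffc73fc3
  after D1: wrote 3B at 0x08 = c38b11
  after D2: wrote 4B at 0x10 = f2ffc73f
  after D3: wrote 2B at 0x06 = 1e0b
  after D4: wrote 5B at 0x07 = 4f9fe402ff
  after D5: wrote 5B at 0x05 = f2ffc73ff2
query mem[0x09]=0xf2, mem[0x0c]=0xf2, mem[0x06]=0xff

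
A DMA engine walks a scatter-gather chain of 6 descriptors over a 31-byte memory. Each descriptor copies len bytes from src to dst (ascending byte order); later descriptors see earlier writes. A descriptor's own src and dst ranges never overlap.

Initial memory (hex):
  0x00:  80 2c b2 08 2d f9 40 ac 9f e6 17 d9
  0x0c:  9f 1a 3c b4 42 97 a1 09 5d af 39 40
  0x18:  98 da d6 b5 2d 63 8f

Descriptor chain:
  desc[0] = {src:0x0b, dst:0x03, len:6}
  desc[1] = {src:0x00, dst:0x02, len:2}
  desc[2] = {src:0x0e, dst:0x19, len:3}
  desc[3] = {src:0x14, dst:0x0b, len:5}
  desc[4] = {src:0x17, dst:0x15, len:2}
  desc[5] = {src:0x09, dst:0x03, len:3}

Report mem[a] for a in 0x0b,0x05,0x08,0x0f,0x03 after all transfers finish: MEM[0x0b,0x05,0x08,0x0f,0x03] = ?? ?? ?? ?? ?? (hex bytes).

  after D0: wrote 6B at 0x03 = d99f1a3cb442
  after D1: wrote 2B at 0x02 = 802c
  after D2: wrote 3B at 0x19 = 3cb442
  after D3: wrote 5B at 0x0b = 5daf394098
  after D4: wrote 2B at 0x15 = 4098
  after D5: wrote 3B at 0x03 = e6175d
query mem[0x0b]=0x5d, mem[0x05]=0x5d, mem[0x08]=0x42, mem[0x0f]=0x98, mem[0x03]=0xe6

MEM[0x0b,0x05,0x08,0x0f,0x03] = 5d 5d 42 98 e6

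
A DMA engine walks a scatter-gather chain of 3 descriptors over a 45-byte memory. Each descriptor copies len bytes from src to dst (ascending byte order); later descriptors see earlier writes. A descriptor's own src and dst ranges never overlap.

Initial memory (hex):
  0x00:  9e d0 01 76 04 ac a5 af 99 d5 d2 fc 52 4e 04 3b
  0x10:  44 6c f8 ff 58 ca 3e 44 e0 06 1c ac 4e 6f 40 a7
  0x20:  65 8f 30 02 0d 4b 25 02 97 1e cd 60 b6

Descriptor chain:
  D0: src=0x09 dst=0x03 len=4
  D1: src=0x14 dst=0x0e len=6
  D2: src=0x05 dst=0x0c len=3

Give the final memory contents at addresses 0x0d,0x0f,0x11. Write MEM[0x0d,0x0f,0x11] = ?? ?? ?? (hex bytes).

MEM[0x0d,0x0f,0x11] = 52 ca 44

[0] 0x09->0x03 len=4 : d5 d2 fc 52
[1] 0x14->0x0e len=6 : 58 ca 3e 44 e0 06
[2] 0x05->0x0c len=3 : fc 52 af
query mem[0x0d]=0x52, mem[0x0f]=0xca, mem[0x11]=0x44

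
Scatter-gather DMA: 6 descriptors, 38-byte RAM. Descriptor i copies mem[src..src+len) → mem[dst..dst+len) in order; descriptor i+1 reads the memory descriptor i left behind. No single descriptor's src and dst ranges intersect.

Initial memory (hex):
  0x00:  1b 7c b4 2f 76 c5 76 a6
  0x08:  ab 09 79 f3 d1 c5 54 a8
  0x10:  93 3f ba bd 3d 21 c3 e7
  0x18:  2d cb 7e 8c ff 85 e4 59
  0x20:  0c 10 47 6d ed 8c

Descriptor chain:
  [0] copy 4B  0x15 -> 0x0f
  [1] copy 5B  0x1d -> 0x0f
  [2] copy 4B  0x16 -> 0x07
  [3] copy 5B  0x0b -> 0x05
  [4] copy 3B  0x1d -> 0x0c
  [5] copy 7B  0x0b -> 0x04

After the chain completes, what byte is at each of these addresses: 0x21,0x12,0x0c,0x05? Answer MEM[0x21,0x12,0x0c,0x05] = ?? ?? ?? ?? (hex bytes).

MEM[0x21,0x12,0x0c,0x05] = 10 0c 85 85

D0: mem[0x0f..0x12] <- [21 c3 e7 2d]
D1: mem[0x0f..0x13] <- [85 e4 59 0c 10]
D2: mem[0x07..0x0a] <- [c3 e7 2d cb]
D3: mem[0x05..0x09] <- [f3 d1 c5 54 85]
D4: mem[0x0c..0x0e] <- [85 e4 59]
D5: mem[0x04..0x0a] <- [f3 85 e4 59 85 e4 59]
query mem[0x21]=0x10, mem[0x12]=0x0c, mem[0x0c]=0x85, mem[0x05]=0x85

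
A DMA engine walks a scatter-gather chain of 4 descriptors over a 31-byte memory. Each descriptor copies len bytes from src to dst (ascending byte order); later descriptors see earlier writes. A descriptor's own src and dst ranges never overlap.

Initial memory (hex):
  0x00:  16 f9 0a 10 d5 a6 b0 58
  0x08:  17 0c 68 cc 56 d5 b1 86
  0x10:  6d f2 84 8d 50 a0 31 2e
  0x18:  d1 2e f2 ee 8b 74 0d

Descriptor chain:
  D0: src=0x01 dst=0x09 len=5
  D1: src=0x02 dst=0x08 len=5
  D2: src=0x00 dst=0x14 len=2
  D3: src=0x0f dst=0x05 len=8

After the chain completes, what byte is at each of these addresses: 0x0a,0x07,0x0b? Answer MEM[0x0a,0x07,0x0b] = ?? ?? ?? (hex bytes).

D0: mem[0x09..0x0d] <- [f9 0a 10 d5 a6]
D1: mem[0x08..0x0c] <- [0a 10 d5 a6 b0]
D2: mem[0x14..0x15] <- [16 f9]
D3: mem[0x05..0x0c] <- [86 6d f2 84 8d 16 f9 31]
query mem[0x0a]=0x16, mem[0x07]=0xf2, mem[0x0b]=0xf9

MEM[0x0a,0x07,0x0b] = 16 f2 f9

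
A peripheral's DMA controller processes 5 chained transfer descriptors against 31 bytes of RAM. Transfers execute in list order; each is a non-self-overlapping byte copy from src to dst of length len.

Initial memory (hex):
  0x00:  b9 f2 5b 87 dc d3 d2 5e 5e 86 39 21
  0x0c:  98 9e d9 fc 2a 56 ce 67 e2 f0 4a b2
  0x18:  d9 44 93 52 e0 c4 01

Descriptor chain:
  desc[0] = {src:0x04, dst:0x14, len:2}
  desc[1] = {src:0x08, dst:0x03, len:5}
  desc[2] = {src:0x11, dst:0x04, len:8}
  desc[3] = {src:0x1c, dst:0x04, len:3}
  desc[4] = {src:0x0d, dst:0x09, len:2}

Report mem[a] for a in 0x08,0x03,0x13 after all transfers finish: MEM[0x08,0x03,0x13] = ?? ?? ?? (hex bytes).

  after D0: wrote 2B at 0x14 = dcd3
  after D1: wrote 5B at 0x03 = 5e86392198
  after D2: wrote 8B at 0x04 = 56ce67dcd34ab2d9
  after D3: wrote 3B at 0x04 = e0c401
  after D4: wrote 2B at 0x09 = 9ed9
query mem[0x08]=0xd3, mem[0x03]=0x5e, mem[0x13]=0x67

MEM[0x08,0x03,0x13] = d3 5e 67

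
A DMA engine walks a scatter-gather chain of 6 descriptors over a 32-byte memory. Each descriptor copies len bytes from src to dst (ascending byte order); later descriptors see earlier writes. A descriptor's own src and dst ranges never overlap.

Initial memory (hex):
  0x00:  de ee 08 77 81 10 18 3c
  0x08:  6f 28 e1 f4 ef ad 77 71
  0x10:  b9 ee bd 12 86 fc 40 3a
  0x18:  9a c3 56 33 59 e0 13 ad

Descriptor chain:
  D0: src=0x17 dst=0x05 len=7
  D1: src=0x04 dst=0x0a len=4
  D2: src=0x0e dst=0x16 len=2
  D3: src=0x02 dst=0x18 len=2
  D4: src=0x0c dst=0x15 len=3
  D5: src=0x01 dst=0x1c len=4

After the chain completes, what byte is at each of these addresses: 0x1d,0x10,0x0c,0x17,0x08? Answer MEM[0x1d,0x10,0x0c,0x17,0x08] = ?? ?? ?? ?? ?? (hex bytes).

D0: mem[0x05..0x0b] <- [3a 9a c3 56 33 59 e0]
D1: mem[0x0a..0x0d] <- [81 3a 9a c3]
D2: mem[0x16..0x17] <- [77 71]
D3: mem[0x18..0x19] <- [08 77]
D4: mem[0x15..0x17] <- [9a c3 77]
D5: mem[0x1c..0x1f] <- [ee 08 77 81]
query mem[0x1d]=0x08, mem[0x10]=0xb9, mem[0x0c]=0x9a, mem[0x17]=0x77, mem[0x08]=0x56

MEM[0x1d,0x10,0x0c,0x17,0x08] = 08 b9 9a 77 56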